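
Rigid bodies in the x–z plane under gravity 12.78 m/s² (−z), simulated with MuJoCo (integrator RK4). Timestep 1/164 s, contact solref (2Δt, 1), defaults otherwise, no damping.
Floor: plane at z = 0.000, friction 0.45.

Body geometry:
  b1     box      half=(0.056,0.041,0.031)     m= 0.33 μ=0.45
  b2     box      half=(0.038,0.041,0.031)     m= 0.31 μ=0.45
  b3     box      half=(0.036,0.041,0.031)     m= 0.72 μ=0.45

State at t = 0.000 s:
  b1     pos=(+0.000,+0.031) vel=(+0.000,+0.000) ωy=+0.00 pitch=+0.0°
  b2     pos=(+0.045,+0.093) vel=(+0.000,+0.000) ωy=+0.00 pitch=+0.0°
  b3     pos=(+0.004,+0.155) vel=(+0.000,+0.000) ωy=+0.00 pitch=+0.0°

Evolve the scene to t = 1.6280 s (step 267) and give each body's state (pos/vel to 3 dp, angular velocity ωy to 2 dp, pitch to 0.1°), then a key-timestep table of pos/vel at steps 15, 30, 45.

State at t = 1.6280 s:
  b1     pos=(+0.000,+0.031) vel=(+0.000,+0.000) ωy=+0.00 pitch=+0.0°
  b2     pos=(+0.045,+0.093) vel=(+0.000,+0.000) ωy=+0.00 pitch=+0.0°
  b3     pos=(-0.036,+0.098) vel=(+0.000,+0.000) ωy=+0.00 pitch=-90.0°

Key-timestep trajectory:
   step    t(s)  b1.x    b1.z    b1.vx   b1.vz   b2.x    b2.z    b2.vx   b2.vz   b3.x    b3.z    b3.vx   b3.vz 
     15  0.0915   +0.000  +0.031  +0.001  +0.000   +0.045  +0.093  +0.001  +0.001   +0.001  +0.154  -0.082  -0.015
     30  0.1829   +0.000  +0.031  +0.001  +0.000   +0.045  +0.093  +0.002  +0.000   -0.015  +0.146  -0.265  -0.243
     45  0.2744   +0.000  +0.031  -0.006  -0.001   +0.045  +0.093  -0.006  -0.002   -0.037  +0.094  +0.009  +0.118


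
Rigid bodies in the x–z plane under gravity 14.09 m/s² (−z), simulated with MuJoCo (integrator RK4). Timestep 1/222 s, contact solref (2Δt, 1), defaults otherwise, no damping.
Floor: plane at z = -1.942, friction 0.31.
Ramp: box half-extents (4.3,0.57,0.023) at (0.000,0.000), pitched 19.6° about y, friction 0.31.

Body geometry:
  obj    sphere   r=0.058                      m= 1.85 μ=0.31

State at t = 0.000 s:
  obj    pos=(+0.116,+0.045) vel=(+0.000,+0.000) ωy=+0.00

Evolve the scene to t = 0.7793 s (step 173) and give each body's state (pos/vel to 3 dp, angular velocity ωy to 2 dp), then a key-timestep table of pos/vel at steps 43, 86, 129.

State at t = 0.7793 s:
  obj    pos=(+1.082,-0.299) vel=(+2.479,-0.883) ωy=+45.35

Key-timestep trajectory:
   step    t(s)  obj.x    obj.z    obj.vx   obj.vz 
     43  0.1937   +0.176  +0.023  +0.616  -0.219
     86  0.3874   +0.355  -0.040  +1.232  -0.439
    129  0.5811   +0.653  -0.147  +1.848  -0.658


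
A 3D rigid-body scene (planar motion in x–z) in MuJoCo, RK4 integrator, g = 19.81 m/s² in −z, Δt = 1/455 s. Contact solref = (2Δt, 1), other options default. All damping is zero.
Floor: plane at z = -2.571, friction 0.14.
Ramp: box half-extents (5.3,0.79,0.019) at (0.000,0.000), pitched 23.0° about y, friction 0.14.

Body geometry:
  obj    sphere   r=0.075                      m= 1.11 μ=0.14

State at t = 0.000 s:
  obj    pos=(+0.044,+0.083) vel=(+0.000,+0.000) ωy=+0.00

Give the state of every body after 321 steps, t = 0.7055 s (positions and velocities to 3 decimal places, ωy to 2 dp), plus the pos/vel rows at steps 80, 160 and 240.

State at t = 0.7055 s:
  obj    pos=(+1.311,-0.454) vel=(+3.591,-1.524) ωy=+52.00

Key-timestep trajectory:
   step    t(s)  obj.x    obj.z    obj.vx   obj.vz 
     80  0.1758   +0.123  +0.050  +0.895  -0.380
    160  0.3516   +0.359  -0.050  +1.790  -0.760
    240  0.5275   +0.752  -0.217  +2.685  -1.140


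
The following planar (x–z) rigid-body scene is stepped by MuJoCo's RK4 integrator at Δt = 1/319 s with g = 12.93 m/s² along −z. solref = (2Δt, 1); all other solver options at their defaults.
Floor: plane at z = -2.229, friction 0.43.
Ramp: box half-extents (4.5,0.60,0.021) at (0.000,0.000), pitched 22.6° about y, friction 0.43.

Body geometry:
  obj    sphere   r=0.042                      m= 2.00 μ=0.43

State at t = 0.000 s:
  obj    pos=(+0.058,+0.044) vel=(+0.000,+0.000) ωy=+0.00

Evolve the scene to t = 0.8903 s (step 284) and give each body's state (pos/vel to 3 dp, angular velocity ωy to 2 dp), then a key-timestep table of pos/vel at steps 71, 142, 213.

State at t = 0.8903 s:
  obj    pos=(+1.357,-0.496) vel=(+2.917,-1.214) ωy=+75.23

Key-timestep trajectory:
   step    t(s)  obj.x    obj.z    obj.vx   obj.vz 
     71  0.2226   +0.139  +0.010  +0.729  -0.304
    142  0.4451   +0.383  -0.091  +1.459  -0.607
    213  0.6677   +0.789  -0.260  +2.188  -0.911


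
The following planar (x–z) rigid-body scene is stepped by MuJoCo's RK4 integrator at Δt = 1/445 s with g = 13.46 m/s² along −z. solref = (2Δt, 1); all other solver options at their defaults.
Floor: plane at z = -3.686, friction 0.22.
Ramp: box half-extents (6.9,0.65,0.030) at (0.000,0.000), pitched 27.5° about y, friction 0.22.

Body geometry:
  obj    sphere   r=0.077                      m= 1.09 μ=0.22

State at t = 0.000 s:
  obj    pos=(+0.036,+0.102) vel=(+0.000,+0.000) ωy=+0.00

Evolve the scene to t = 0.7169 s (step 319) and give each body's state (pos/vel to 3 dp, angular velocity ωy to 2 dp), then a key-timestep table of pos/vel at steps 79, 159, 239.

State at t = 0.7169 s:
  obj    pos=(+1.048,-0.425) vel=(+2.823,-1.470) ωy=+41.32

Key-timestep trajectory:
   step    t(s)  obj.x    obj.z    obj.vx   obj.vz 
     79  0.1775   +0.098  +0.070  +0.699  -0.364
    159  0.3573   +0.287  -0.029  +1.407  -0.733
    239  0.5371   +0.604  -0.194  +2.115  -1.101


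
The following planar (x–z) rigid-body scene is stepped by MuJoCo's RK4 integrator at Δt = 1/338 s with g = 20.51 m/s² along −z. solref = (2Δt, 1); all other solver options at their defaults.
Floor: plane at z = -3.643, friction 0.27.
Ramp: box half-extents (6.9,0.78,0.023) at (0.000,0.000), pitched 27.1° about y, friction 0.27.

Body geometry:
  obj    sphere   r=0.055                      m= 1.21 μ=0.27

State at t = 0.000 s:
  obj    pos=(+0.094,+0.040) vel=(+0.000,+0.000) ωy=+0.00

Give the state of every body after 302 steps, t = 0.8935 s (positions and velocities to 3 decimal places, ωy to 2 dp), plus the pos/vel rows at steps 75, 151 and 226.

State at t = 0.8935 s:
  obj    pos=(+2.465,-1.174) vel=(+5.308,-2.716) ωy=+108.40

Key-timestep trajectory:
   step    t(s)  obj.x    obj.z    obj.vx   obj.vz 
     75  0.2219   +0.240  -0.035  +1.318  -0.675
    151  0.4467   +0.687  -0.264  +2.654  -1.358
    226  0.6686   +1.422  -0.640  +3.973  -2.033


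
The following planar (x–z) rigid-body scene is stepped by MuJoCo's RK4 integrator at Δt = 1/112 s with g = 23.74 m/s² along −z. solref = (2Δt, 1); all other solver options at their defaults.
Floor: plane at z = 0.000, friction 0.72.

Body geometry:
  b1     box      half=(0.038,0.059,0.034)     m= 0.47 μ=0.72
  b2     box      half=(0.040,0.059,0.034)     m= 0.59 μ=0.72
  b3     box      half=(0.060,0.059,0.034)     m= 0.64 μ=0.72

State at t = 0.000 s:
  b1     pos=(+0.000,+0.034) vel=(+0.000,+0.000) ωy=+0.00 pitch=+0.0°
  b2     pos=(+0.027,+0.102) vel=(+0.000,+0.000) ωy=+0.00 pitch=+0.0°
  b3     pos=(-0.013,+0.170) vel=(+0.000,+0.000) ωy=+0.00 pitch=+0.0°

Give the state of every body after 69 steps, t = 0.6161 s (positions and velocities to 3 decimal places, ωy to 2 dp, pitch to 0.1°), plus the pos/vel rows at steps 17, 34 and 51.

State at t = 0.6161 s:
  b1     pos=(+0.000,+0.034) vel=(+0.000,+0.000) ωy=+0.00 pitch=+0.1°
  b2     pos=(+0.028,+0.102) vel=(+0.000,+0.000) ωy=+0.00 pitch=+0.3°
  b3     pos=(-0.146,+0.034) vel=(+0.000,+0.001) ωy=+0.01 pitch=+180.0°

Key-timestep trajectory:
   step    t(s)  b1.x    b1.z    b1.vx   b1.vz   b2.x    b2.z    b2.vx   b2.vz   b3.x    b3.z    b3.vx   b3.vz 
     17  0.1518   +0.000  +0.034  +0.000  +0.000   +0.027  +0.101  +0.000  +0.001   -0.015  +0.169  -0.039  -0.002
     34  0.3036   +0.000  +0.034  +0.001  +0.001   +0.028  +0.101  +0.004  +0.001   -0.040  +0.156  -0.360  -0.396
     51  0.4554   +0.000  +0.034  +0.000  +0.000   +0.028  +0.102  +0.001  +0.000   -0.148  +0.025  -0.339  -0.255


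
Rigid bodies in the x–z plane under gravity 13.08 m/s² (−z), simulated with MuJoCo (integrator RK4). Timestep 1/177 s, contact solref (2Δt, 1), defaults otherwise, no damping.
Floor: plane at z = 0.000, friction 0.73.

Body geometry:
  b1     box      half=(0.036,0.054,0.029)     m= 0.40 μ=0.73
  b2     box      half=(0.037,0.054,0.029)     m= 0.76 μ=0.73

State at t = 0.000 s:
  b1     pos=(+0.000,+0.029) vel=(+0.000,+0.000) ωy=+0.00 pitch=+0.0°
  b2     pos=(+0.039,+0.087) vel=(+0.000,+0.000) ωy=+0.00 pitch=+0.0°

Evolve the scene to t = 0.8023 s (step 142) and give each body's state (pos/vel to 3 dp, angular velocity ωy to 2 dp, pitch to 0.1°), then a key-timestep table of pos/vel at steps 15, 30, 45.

State at t = 0.8023 s:
  b1     pos=(+0.000,+0.029) vel=(+0.000,+0.000) ωy=+0.00 pitch=+0.0°
  b2     pos=(+0.074,+0.037) vel=(+0.000,+0.000) ωy=+0.00 pitch=+90.0°

Key-timestep trajectory:
   step    t(s)  b1.x    b1.z    b1.vx   b1.vz   b2.x    b2.z    b2.vx   b2.vz 
     15  0.0847   +0.000  +0.029  -0.001  +0.000   +0.042  +0.086  +0.079  -0.016
     30  0.1695   +0.000  +0.029  -0.001  +0.000   +0.055  +0.080  +0.241  -0.222
     45  0.2542   +0.000  +0.029  +0.000  +0.000   +0.076  +0.033  -0.010  +0.036


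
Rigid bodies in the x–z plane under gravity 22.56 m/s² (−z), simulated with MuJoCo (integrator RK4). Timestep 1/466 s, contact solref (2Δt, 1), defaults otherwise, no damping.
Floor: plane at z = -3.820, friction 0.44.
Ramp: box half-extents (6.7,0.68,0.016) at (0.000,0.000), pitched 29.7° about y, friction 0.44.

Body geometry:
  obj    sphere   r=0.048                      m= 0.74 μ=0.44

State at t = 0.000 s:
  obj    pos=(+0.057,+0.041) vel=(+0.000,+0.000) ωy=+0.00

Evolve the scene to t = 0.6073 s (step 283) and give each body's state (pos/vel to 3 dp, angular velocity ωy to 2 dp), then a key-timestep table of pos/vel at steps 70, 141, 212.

State at t = 0.6073 s:
  obj    pos=(+1.336,-0.688) vel=(+4.212,-2.402) ωy=+101.00

Key-timestep trajectory:
   step    t(s)  obj.x    obj.z    obj.vx   obj.vz 
     70  0.1502   +0.135  -0.004  +1.042  -0.594
    141  0.3026   +0.375  -0.140  +2.099  -1.197
    212  0.4549   +0.775  -0.368  +3.155  -1.800


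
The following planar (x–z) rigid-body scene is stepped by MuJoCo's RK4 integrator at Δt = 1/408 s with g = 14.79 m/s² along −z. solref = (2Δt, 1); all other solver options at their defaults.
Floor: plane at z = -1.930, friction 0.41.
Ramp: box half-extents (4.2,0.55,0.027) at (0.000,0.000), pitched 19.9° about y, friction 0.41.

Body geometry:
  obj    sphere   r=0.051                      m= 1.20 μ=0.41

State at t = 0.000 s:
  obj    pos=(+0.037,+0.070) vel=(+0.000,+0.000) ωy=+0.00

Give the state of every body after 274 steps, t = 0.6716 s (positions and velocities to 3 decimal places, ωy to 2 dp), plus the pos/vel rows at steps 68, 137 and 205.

State at t = 0.6716 s:
  obj    pos=(+0.799,-0.206) vel=(+2.271,-0.822) ωy=+47.34

Key-timestep trajectory:
   step    t(s)  obj.x    obj.z    obj.vx   obj.vz 
     68  0.1667   +0.084  +0.053  +0.564  -0.204
    137  0.3358   +0.228  +0.001  +1.135  -0.411
    205  0.5025   +0.464  -0.085  +1.699  -0.615


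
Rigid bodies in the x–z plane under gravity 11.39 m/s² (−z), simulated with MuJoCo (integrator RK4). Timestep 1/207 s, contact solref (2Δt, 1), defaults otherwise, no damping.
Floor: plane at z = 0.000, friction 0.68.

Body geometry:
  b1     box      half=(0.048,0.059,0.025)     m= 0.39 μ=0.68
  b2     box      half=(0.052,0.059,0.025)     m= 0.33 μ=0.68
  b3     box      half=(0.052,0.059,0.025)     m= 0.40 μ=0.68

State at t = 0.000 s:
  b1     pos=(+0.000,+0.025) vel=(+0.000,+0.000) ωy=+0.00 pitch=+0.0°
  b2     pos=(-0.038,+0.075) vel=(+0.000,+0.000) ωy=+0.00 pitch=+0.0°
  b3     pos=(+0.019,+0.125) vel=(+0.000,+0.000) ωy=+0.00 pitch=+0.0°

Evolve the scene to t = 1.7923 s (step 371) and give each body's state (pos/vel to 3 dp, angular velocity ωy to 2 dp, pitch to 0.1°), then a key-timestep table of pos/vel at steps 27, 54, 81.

State at t = 1.7923 s:
  b1     pos=(+0.000,+0.025) vel=(+0.000,+0.000) ωy=+0.00 pitch=+0.0°
  b2     pos=(-0.038,+0.075) vel=(+0.000,+0.000) ωy=+0.00 pitch=+0.0°
  b3     pos=(+0.138,+0.025) vel=(+0.000,+0.000) ωy=+0.00 pitch=+180.0°

Key-timestep trajectory:
   step    t(s)  b1.x    b1.z    b1.vx   b1.vz   b2.x    b2.z    b2.vx   b2.vz   b3.x    b3.z    b3.vx   b3.vz 
     27  0.1304   +0.000  +0.025  +0.000  +0.000   -0.038  +0.075  -0.001  +0.000   +0.027  +0.122  +0.141  -0.082
     54  0.2609   +0.000  +0.025  +0.000  +0.000   -0.038  +0.075  +0.000  +0.000   +0.056  +0.106  +0.291  -0.076
     81  0.3913   +0.000  +0.025  +0.000  +0.000   -0.038  +0.075  +0.000  +0.000   +0.108  +0.061  +0.444  -0.897


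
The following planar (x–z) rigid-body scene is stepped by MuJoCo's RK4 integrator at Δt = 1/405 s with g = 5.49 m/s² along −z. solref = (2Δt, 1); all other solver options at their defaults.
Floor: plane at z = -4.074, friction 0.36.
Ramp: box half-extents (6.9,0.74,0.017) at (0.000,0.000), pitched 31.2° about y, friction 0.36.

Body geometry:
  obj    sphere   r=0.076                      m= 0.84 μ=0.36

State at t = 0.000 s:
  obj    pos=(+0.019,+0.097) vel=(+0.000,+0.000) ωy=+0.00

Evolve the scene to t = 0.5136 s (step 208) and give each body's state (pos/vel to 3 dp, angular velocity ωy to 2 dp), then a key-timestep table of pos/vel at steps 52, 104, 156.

State at t = 0.5136 s:
  obj    pos=(+0.248,-0.042) vel=(+0.892,-0.540) ωy=+13.73

Key-timestep trajectory:
   step    t(s)  obj.x    obj.z    obj.vx   obj.vz 
     52  0.1284   +0.033  +0.088  +0.223  -0.135
    104  0.2568   +0.076  +0.062  +0.446  -0.270
    156  0.3852   +0.148  +0.019  +0.669  -0.405


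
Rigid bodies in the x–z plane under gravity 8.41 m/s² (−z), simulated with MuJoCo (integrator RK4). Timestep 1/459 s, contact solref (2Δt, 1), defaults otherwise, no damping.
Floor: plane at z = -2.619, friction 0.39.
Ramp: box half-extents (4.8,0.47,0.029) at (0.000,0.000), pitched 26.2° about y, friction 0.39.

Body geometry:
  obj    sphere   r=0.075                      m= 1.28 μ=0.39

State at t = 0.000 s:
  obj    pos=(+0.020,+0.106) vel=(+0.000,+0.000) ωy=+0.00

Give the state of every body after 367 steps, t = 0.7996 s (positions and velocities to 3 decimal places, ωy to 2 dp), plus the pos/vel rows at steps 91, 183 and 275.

State at t = 0.7996 s:
  obj    pos=(+0.781,-0.268) vel=(+1.903,-0.936) ωy=+28.27

Key-timestep trajectory:
   step    t(s)  obj.x    obj.z    obj.vx   obj.vz 
     91  0.1983   +0.067  +0.083  +0.472  -0.232
    183  0.3987   +0.209  +0.013  +0.949  -0.467
    275  0.5991   +0.447  -0.104  +1.426  -0.702


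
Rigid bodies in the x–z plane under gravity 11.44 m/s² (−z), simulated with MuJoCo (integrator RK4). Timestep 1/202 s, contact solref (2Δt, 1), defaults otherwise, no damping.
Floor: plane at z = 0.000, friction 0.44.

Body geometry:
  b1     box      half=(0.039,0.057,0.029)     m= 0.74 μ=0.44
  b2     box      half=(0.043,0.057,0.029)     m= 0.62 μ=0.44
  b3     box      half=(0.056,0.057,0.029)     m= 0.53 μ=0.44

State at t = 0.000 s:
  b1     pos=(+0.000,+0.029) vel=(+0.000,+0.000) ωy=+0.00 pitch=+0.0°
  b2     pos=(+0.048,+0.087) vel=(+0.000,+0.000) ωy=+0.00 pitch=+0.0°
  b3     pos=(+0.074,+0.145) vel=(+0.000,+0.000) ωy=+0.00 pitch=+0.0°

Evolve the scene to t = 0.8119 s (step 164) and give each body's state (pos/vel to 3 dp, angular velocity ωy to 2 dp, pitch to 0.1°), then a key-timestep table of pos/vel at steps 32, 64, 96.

State at t = 0.8119 s:
  b1     pos=(+0.000,+0.029) vel=(+0.000,+0.000) ωy=+0.00 pitch=+0.0°
  b2     pos=(+0.090,+0.043) vel=(+0.000,+0.000) ωy=+0.00 pitch=+90.0°
  b3     pos=(+0.264,+0.029) vel=(+0.000,+0.000) ωy=+0.00 pitch=+180.0°

Key-timestep trajectory:
   step    t(s)  b1.x    b1.z    b1.vx   b1.vz   b2.x    b2.z    b2.vx   b2.vz   b3.x    b3.z    b3.vx   b3.vz 
     32  0.1584   +0.000  +0.029  +0.000  +0.000   +0.064  +0.075  +0.194  -0.272   +0.121  +0.105  +0.524  -0.775
     64  0.3168   +0.000  +0.029  +0.000  +0.000   +0.103  +0.049  +0.073  +0.023   +0.191  +0.062  +0.261  +0.049
     96  0.4752   +0.000  +0.029  +0.000  +0.000   +0.087  +0.044  -0.063  +0.085   +0.232  +0.056  +0.366  -0.173


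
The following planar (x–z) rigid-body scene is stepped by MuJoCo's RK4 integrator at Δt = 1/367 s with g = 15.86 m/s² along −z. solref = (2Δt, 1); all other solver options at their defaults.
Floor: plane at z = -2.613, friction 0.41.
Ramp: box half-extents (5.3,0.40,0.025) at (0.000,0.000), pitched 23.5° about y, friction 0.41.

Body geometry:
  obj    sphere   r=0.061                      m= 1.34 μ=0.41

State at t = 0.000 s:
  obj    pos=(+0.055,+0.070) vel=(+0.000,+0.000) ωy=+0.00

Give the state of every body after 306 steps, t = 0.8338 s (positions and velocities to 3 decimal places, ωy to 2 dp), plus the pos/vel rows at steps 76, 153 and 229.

State at t = 0.8338 s:
  obj    pos=(+1.495,-0.556) vel=(+3.454,-1.502) ωy=+61.74

Key-timestep trajectory:
   step    t(s)  obj.x    obj.z    obj.vx   obj.vz 
     76  0.2071   +0.144  +0.031  +0.858  -0.373
    153  0.4169   +0.415  -0.087  +1.727  -0.751
    229  0.6240   +0.862  -0.281  +2.585  -1.124


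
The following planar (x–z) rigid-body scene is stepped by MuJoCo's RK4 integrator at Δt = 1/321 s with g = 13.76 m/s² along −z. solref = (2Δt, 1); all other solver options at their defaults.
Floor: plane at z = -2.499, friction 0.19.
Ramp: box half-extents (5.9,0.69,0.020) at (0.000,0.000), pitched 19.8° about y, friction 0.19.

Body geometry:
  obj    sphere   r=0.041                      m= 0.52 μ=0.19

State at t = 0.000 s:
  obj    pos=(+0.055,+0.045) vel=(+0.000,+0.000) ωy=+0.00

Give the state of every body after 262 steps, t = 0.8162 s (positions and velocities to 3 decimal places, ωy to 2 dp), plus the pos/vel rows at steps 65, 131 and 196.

State at t = 0.8162 s:
  obj    pos=(+1.099,-0.331) vel=(+2.557,-0.921) ωy=+66.27

Key-timestep trajectory:
   step    t(s)  obj.x    obj.z    obj.vx   obj.vz 
     65  0.2025   +0.119  +0.022  +0.634  -0.228
    131  0.4081   +0.316  -0.049  +1.278  -0.460
    196  0.6106   +0.639  -0.165  +1.913  -0.689


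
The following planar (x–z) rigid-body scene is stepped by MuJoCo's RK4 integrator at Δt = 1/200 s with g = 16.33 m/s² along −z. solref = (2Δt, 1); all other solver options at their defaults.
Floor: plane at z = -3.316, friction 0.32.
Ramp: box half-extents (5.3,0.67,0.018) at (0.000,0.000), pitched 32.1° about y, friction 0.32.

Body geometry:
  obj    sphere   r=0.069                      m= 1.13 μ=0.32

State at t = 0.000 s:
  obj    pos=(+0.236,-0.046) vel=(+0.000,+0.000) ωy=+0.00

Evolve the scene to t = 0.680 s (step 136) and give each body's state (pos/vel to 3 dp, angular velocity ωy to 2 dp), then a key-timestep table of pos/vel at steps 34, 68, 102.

State at t = 0.680 s:
  obj    pos=(+1.450,-0.807) vel=(+3.571,-2.240) ωy=+61.07

Key-timestep trajectory:
   step    t(s)  obj.x    obj.z    obj.vx   obj.vz 
     34  0.1700   +0.312  -0.093  +0.893  -0.560
     68  0.3400   +0.540  -0.236  +1.786  -1.120
    102  0.5100   +0.919  -0.474  +2.678  -1.680


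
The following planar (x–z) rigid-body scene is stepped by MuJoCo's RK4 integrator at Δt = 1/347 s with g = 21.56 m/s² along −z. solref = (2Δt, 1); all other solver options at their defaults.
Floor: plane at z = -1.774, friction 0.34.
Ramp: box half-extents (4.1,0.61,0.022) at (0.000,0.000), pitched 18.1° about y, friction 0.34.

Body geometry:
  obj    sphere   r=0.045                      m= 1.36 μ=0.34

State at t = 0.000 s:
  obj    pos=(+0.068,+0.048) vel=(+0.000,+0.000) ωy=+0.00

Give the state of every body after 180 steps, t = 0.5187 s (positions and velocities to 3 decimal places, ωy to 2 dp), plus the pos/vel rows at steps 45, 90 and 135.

State at t = 0.5187 s:
  obj    pos=(+0.680,-0.152) vel=(+2.359,-0.771) ωy=+55.14

Key-timestep trajectory:
   step    t(s)  obj.x    obj.z    obj.vx   obj.vz 
     45  0.1297   +0.106  +0.036  +0.590  -0.193
     90  0.2594   +0.221  -0.002  +1.180  -0.386
    135  0.3890   +0.412  -0.064  +1.769  -0.578


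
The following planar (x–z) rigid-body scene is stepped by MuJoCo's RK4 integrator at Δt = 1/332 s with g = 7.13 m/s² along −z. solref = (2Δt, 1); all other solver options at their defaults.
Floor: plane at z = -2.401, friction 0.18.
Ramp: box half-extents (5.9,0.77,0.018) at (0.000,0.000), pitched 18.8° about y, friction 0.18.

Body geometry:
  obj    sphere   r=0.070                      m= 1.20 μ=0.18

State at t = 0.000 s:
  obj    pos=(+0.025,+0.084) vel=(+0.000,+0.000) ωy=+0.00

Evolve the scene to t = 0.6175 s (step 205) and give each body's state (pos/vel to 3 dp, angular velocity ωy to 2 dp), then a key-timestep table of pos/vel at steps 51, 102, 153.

State at t = 0.6175 s:
  obj    pos=(+0.321,-0.016) vel=(+0.959,-0.327) ωy=+14.47

Key-timestep trajectory:
   step    t(s)  obj.x    obj.z    obj.vx   obj.vz 
     51  0.1536   +0.043  +0.078  +0.239  -0.081
    102  0.3072   +0.098  +0.059  +0.477  -0.163
    153  0.4608   +0.190  +0.028  +0.716  -0.244


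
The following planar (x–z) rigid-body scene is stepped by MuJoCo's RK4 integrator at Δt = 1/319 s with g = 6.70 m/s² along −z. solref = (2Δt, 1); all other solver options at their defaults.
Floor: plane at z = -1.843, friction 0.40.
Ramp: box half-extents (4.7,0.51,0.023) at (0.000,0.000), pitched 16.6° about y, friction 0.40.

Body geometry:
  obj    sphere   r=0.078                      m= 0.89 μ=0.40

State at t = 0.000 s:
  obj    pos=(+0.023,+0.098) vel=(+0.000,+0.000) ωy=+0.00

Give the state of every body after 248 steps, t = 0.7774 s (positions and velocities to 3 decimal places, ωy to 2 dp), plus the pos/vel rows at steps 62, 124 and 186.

State at t = 0.7774 s:
  obj    pos=(+0.419,-0.020) vel=(+1.019,-0.304) ωy=+13.63

Key-timestep trajectory:
   step    t(s)  obj.x    obj.z    obj.vx   obj.vz 
     62  0.1944   +0.048  +0.091  +0.255  -0.076
    124  0.3887   +0.122  +0.069  +0.509  -0.152
    186  0.5831   +0.246  +0.032  +0.764  -0.228


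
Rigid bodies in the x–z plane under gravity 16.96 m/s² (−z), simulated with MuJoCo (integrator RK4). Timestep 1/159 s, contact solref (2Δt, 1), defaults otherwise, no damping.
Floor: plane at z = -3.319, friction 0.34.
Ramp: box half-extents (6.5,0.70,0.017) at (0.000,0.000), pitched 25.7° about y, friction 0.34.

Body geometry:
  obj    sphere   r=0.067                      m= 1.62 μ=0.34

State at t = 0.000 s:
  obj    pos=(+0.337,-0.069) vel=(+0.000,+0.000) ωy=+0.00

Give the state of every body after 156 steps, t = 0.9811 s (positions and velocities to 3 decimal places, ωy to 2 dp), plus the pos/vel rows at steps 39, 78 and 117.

State at t = 0.9811 s:
  obj    pos=(+2.616,-1.166) vel=(+4.645,-2.235) ωy=+76.92

Key-timestep trajectory:
   step    t(s)  obj.x    obj.z    obj.vx   obj.vz 
     39  0.2453   +0.479  -0.138  +1.161  -0.559
     78  0.4906   +0.907  -0.343  +2.322  -1.118
    117  0.7358   +1.619  -0.686  +3.483  -1.676


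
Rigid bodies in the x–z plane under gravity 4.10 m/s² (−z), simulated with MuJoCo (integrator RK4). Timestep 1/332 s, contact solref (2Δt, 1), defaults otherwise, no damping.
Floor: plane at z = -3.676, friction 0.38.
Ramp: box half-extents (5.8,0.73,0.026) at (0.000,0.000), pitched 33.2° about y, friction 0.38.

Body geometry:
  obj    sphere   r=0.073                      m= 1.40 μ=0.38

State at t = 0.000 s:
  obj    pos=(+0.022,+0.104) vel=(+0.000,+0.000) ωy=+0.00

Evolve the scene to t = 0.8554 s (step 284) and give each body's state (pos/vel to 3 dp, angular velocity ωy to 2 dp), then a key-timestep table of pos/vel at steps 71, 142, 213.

State at t = 0.8554 s:
  obj    pos=(+0.513,-0.217) vel=(+1.148,-0.751) ωy=+18.79

Key-timestep trajectory:
   step    t(s)  obj.x    obj.z    obj.vx   obj.vz 
     71  0.2139   +0.053  +0.084  +0.287  -0.188
    142  0.4277   +0.145  +0.024  +0.574  -0.376
    213  0.6416   +0.298  -0.077  +0.861  -0.563


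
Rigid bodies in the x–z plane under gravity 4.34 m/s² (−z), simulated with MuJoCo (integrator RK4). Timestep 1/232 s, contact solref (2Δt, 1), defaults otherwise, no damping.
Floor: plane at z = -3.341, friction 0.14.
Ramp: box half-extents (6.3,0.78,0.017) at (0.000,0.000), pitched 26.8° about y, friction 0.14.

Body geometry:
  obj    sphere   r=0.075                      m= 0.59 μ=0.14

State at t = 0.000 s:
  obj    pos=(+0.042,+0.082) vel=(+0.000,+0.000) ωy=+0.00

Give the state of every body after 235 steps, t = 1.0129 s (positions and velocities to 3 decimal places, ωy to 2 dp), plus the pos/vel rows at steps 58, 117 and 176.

State at t = 1.0129 s:
  obj    pos=(+0.690,-0.246) vel=(+1.279,-0.647) ωy=+18.29

Key-timestep trajectory:
   step    t(s)  obj.x    obj.z    obj.vx   obj.vz 
     58  0.2500   +0.082  +0.062  +0.314  -0.165
    117  0.5043   +0.203  +0.001  +0.636  -0.326
    176  0.7586   +0.406  -0.102  +0.956  -0.489


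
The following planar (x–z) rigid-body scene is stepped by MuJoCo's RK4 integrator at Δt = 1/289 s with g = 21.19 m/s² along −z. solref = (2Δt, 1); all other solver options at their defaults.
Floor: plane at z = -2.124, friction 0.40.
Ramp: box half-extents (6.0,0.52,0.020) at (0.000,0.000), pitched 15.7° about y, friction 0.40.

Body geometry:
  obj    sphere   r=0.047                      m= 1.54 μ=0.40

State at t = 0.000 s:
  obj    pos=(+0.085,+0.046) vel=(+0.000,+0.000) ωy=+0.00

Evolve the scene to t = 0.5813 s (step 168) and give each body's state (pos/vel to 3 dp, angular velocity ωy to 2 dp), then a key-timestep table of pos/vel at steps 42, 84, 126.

State at t = 0.5813 s:
  obj    pos=(+0.751,-0.142) vel=(+2.292,-0.644) ωy=+50.65

Key-timestep trajectory:
   step    t(s)  obj.x    obj.z    obj.vx   obj.vz 
     42  0.1453   +0.127  +0.034  +0.573  -0.161
     84  0.2907   +0.252  -0.001  +1.146  -0.322
    126  0.4360   +0.460  -0.060  +1.719  -0.483


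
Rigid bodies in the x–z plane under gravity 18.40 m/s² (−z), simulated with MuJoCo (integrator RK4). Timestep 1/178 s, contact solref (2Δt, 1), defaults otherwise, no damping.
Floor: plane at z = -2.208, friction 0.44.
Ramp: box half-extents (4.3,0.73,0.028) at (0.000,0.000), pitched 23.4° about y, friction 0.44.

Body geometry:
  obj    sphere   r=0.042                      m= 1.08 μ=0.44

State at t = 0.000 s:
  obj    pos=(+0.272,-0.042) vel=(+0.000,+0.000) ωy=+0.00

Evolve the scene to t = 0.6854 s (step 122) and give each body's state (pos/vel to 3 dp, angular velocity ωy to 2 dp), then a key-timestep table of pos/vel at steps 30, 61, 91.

State at t = 0.6854 s:
  obj    pos=(+1.397,-0.528) vel=(+3.283,-1.421) ωy=+85.16

Key-timestep trajectory:
   step    t(s)  obj.x    obj.z    obj.vx   obj.vz 
     30  0.1685   +0.340  -0.071  +0.807  -0.349
     61  0.3427   +0.554  -0.163  +1.642  -0.710
     91  0.5112   +0.898  -0.312  +2.449  -1.060


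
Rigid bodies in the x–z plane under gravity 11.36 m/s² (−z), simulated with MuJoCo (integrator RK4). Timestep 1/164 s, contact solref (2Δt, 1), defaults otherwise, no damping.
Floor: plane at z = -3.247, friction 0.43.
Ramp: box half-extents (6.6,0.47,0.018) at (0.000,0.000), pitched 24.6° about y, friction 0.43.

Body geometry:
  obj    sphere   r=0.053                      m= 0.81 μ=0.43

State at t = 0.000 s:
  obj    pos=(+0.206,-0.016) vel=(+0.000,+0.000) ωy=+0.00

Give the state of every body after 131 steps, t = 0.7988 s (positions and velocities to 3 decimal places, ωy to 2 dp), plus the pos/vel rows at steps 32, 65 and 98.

State at t = 0.7988 s:
  obj    pos=(+1.186,-0.465) vel=(+2.453,-1.123) ωy=+50.90

Key-timestep trajectory:
   step    t(s)  obj.x    obj.z    obj.vx   obj.vz 
     32  0.1951   +0.264  -0.043  +0.599  -0.274
     65  0.3963   +0.447  -0.127  +1.217  -0.557
     98  0.5976   +0.754  -0.267  +1.835  -0.840


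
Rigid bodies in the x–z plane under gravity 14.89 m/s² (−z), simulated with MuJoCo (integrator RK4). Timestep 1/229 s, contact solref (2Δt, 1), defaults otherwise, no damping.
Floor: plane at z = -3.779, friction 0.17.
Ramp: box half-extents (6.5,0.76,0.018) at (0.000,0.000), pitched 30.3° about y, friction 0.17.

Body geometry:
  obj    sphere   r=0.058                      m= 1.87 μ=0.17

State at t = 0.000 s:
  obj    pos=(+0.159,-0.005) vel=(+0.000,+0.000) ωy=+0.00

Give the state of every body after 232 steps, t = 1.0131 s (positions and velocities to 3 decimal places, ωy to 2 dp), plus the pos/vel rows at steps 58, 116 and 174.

State at t = 1.0131 s:
  obj    pos=(+2.537,-1.395) vel=(+4.694,-2.743) ωy=+93.70

Key-timestep trajectory:
   step    t(s)  obj.x    obj.z    obj.vx   obj.vz 
     58  0.2533   +0.308  -0.092  +1.174  -0.686
    116  0.5066   +0.754  -0.352  +2.347  -1.372
    174  0.7598   +1.497  -0.787  +3.521  -2.057


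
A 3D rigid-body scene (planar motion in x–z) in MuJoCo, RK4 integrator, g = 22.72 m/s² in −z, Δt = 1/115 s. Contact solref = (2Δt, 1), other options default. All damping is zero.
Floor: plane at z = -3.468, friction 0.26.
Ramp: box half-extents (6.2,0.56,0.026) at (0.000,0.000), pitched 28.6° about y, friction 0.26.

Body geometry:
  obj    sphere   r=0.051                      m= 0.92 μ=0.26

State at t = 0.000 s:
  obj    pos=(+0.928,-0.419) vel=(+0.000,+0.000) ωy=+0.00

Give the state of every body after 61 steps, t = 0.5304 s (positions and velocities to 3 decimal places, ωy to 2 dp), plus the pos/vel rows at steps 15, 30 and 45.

State at t = 0.5304 s:
  obj    pos=(+1.888,-0.942) vel=(+3.618,-1.973) ωy=+80.74

Key-timestep trajectory:
   step    t(s)  obj.x    obj.z    obj.vx   obj.vz 
     15  0.1304   +0.986  -0.450  +0.890  -0.485
     30  0.2609   +1.160  -0.545  +1.780  -0.970
     45  0.3913   +1.451  -0.703  +2.669  -1.455


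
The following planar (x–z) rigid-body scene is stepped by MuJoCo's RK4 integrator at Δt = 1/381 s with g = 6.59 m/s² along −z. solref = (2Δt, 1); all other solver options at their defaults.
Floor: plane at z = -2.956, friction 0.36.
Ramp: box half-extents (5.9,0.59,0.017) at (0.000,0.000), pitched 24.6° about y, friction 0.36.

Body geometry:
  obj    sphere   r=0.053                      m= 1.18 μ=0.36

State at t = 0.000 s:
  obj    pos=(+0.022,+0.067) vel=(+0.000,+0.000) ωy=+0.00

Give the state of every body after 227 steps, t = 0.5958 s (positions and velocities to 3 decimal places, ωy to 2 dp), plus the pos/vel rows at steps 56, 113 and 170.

State at t = 0.5958 s:
  obj    pos=(+0.338,-0.078) vel=(+1.062,-0.486) ωy=+22.02

Key-timestep trajectory:
   step    t(s)  obj.x    obj.z    obj.vx   obj.vz 
     56  0.1470   +0.041  +0.058  +0.262  -0.120
    113  0.2966   +0.100  +0.031  +0.528  -0.242
    170  0.4462   +0.199  -0.014  +0.795  -0.364


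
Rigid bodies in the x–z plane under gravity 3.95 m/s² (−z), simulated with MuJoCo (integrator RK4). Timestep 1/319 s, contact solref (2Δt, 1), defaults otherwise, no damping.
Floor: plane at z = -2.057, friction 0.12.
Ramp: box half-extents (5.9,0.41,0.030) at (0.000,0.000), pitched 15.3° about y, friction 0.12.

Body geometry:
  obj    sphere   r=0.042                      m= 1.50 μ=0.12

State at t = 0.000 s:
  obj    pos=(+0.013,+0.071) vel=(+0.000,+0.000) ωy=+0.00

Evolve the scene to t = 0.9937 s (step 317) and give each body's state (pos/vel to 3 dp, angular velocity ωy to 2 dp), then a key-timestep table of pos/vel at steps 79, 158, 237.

State at t = 0.9937 s:
  obj    pos=(+0.368,-0.026) vel=(+0.714,-0.195) ωy=+17.61

Key-timestep trajectory:
   step    t(s)  obj.x    obj.z    obj.vx   obj.vz 
     79  0.2476   +0.035  +0.065  +0.178  -0.049
    158  0.4953   +0.101  +0.047  +0.356  -0.097
    237  0.7429   +0.211  +0.017  +0.534  -0.146


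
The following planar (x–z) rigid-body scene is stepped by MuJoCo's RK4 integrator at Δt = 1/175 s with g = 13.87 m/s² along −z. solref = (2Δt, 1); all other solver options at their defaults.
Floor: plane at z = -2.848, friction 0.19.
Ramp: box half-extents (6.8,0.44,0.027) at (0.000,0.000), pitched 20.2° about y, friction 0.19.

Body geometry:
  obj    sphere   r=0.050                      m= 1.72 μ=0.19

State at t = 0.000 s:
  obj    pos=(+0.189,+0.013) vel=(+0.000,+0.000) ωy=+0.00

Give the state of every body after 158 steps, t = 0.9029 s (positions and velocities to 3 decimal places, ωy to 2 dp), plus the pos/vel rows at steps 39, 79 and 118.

State at t = 0.9029 s:
  obj    pos=(+1.498,-0.469) vel=(+2.899,-1.067) ωy=+61.75

Key-timestep trajectory:
   step    t(s)  obj.x    obj.z    obj.vx   obj.vz 
     39  0.2229   +0.269  -0.017  +0.716  -0.263
     79  0.4514   +0.516  -0.108  +1.449  -0.533
    118  0.6743   +0.919  -0.256  +2.165  -0.797


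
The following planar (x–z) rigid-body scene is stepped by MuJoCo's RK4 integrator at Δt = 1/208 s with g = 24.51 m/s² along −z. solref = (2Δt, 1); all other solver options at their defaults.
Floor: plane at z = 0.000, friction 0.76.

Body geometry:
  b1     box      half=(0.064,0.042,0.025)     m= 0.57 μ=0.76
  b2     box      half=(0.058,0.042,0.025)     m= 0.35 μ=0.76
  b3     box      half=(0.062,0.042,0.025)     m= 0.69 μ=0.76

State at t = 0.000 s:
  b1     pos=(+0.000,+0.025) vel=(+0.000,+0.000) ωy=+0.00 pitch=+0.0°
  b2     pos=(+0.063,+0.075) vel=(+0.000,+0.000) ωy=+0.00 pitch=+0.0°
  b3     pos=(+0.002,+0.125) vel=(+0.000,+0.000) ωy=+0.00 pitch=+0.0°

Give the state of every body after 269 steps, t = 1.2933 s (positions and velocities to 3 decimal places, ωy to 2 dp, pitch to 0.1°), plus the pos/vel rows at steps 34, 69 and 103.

State at t = 1.2933 s:
  b1     pos=(+0.000,+0.025) vel=(+0.000,+0.000) ωy=+0.00 pitch=+0.0°
  b2     pos=(+0.063,+0.075) vel=(+0.000,+0.000) ωy=+0.00 pitch=+0.2°
  b3     pos=(-0.144,+0.025) vel=(+0.000,+0.000) ωy=+0.00 pitch=+180.0°

Key-timestep trajectory:
   step    t(s)  b1.x    b1.z    b1.vx   b1.vz   b2.x    b2.z    b2.vx   b2.vz   b3.x    b3.z    b3.vx   b3.vz 
     34  0.1635   +0.000  +0.025  +0.000  +0.000   +0.063  +0.075  +0.001  +0.000   -0.016  +0.114  -0.269  -0.349
     69  0.3317   +0.000  +0.025  +0.000  +0.000   +0.063  +0.075  +0.001  +0.000   -0.041  +0.117  -0.119  -0.008
    103  0.4952   +0.000  +0.025  +0.001  +0.000   +0.063  +0.075  +0.001  +0.000   -0.093  +0.104  -0.558  -0.318


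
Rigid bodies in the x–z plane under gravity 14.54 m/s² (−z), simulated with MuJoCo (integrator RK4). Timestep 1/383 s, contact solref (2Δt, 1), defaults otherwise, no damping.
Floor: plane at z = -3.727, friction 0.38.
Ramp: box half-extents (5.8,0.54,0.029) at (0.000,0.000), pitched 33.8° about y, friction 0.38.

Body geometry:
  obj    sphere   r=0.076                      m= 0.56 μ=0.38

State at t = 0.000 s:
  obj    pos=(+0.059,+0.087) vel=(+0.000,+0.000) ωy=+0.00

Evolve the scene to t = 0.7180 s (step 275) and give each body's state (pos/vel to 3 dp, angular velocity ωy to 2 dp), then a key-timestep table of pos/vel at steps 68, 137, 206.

State at t = 0.7180 s:
  obj    pos=(+1.297,-0.742) vel=(+3.447,-2.308) ωy=+54.58

Key-timestep trajectory:
   step    t(s)  obj.x    obj.z    obj.vx   obj.vz 
     68  0.1775   +0.135  +0.036  +0.853  -0.571
    137  0.3577   +0.366  -0.119  +1.717  -1.150
    206  0.5379   +0.754  -0.378  +2.582  -1.729


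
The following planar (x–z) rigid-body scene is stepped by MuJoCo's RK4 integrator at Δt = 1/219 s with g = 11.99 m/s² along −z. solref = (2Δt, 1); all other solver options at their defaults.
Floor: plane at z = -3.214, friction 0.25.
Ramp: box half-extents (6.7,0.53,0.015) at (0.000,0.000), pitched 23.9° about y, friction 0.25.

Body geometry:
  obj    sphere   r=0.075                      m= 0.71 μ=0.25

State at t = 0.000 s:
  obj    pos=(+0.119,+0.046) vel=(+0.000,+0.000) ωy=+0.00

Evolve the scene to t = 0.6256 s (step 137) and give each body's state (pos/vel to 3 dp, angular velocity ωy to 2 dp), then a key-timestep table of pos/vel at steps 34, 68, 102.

State at t = 0.6256 s:
  obj    pos=(+0.740,-0.229) vel=(+1.985,-0.879) ωy=+28.93

Key-timestep trajectory:
   step    t(s)  obj.x    obj.z    obj.vx   obj.vz 
     34  0.1553   +0.157  +0.029  +0.493  -0.218
     68  0.3105   +0.272  -0.022  +0.985  -0.437
    102  0.4658   +0.463  -0.107  +1.478  -0.655


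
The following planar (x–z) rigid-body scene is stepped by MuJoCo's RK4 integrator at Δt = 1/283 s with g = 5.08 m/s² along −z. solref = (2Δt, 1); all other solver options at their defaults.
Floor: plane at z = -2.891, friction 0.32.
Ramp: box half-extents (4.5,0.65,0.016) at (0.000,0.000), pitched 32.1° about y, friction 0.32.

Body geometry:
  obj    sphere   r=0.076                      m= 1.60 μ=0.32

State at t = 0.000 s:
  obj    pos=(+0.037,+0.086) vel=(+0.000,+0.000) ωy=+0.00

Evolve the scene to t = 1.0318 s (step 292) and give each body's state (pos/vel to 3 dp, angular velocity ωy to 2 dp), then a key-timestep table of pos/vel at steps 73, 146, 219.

State at t = 1.0318 s:
  obj    pos=(+0.906,-0.460) vel=(+1.685,-1.057) ωy=+26.17

Key-timestep trajectory:
   step    t(s)  obj.x    obj.z    obj.vx   obj.vz 
     73  0.2580   +0.091  +0.051  +0.421  -0.264
    146  0.5159   +0.254  -0.051  +0.843  -0.529
    219  0.7739   +0.526  -0.221  +1.264  -0.793


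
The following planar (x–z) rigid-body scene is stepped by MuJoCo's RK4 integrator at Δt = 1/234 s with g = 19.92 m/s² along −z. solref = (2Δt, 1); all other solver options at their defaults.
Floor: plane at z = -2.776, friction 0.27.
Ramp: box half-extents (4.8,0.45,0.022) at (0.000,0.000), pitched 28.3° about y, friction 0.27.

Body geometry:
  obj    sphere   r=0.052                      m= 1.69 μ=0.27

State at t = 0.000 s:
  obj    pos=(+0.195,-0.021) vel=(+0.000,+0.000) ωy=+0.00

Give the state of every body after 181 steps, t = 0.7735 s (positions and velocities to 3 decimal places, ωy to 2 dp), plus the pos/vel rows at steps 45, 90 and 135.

State at t = 0.7735 s:
  obj    pos=(+1.972,-0.978) vel=(+4.594,-2.474) ωy=+100.32

Key-timestep trajectory:
   step    t(s)  obj.x    obj.z    obj.vx   obj.vz 
     45  0.1923   +0.305  -0.080  +1.143  -0.615
     90  0.3846   +0.634  -0.258  +2.285  -1.230
    135  0.5769   +1.184  -0.553  +3.427  -1.845


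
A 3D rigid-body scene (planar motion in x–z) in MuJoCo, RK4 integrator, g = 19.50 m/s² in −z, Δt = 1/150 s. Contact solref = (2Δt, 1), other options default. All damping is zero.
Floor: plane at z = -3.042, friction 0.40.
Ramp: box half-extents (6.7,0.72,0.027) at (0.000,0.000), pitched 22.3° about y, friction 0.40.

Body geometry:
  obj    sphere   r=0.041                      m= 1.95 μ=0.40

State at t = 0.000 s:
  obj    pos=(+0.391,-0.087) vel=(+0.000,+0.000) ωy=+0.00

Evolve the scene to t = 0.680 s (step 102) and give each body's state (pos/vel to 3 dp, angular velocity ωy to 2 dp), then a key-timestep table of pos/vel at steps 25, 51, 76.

State at t = 0.680 s:
  obj    pos=(+1.522,-0.551) vel=(+3.325,-1.364) ωy=+87.64

Key-timestep trajectory:
   step    t(s)  obj.x    obj.z    obj.vx   obj.vz 
     25  0.1667   +0.459  -0.115  +0.815  -0.334
     51  0.3400   +0.674  -0.203  +1.663  -0.682
     76  0.5067   +1.019  -0.344  +2.477  -1.016


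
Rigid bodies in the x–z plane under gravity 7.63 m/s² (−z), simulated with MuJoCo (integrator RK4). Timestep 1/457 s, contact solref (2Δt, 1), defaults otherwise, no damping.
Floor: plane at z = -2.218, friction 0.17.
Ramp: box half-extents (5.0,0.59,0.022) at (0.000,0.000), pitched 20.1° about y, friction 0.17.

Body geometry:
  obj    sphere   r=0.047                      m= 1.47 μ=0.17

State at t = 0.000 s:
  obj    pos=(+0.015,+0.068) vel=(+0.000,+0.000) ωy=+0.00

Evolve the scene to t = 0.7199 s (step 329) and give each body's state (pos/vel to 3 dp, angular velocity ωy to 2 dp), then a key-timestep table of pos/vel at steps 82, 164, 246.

State at t = 0.7199 s:
  obj    pos=(+0.471,-0.099) vel=(+1.266,-0.463) ωy=+28.68

Key-timestep trajectory:
   step    t(s)  obj.x    obj.z    obj.vx   obj.vz 
     82  0.1794   +0.043  +0.058  +0.316  -0.116
    164  0.3589   +0.128  +0.027  +0.631  -0.231
    246  0.5383   +0.270  -0.025  +0.947  -0.346
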